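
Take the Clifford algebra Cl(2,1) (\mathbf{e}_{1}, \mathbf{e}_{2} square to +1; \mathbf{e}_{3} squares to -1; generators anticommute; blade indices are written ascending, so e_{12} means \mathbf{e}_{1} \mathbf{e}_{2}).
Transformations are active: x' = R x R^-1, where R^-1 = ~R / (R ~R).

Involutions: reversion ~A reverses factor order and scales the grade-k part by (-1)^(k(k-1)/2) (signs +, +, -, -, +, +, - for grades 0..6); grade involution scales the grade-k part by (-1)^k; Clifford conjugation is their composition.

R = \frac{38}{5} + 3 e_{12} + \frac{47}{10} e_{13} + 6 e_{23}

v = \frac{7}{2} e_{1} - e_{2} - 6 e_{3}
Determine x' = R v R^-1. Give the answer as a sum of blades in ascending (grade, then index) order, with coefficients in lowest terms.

~R = \frac{38}{5} - 3 e_{12} - \frac{47}{10} e_{13} - 6 e_{23}, and R ~R = \frac{867}{100}, so R^-1 = ~R / (\frac{867}{100}).
R v = \frac{259}{5} e_{1} + \frac{179}{10} e_{2} - \frac{1121}{20} e_{3} + \frac{77}{10} e_{123}
Answer: \frac{7819}{102} e_{1} + \frac{11771}{289} e_{2} - \frac{75374}{867} e_{3}


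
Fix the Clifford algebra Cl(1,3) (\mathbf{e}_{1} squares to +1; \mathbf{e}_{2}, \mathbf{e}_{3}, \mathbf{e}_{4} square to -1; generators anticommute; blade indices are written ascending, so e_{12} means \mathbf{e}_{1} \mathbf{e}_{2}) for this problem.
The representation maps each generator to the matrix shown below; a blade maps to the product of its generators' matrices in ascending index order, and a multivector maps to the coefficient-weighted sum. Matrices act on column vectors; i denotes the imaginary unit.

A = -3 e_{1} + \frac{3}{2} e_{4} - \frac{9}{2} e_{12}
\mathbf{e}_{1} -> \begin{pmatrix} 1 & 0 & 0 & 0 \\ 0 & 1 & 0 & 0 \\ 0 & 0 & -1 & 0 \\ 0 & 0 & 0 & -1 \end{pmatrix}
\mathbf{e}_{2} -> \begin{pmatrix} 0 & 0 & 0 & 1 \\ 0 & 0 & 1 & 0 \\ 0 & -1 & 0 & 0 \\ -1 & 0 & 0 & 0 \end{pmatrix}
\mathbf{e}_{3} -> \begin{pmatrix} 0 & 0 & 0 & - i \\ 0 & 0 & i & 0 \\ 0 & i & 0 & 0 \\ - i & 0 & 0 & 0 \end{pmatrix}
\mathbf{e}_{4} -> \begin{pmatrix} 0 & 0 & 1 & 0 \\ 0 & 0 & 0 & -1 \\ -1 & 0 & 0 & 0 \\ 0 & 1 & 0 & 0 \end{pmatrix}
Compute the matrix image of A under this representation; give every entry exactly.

Bivector images (products of the table entries): rho(e_{12}) = rho(\mathbf{e}_{1})rho(\mathbf{e}_{2}) = \begin{pmatrix} 0 & 0 & 0 & 1 \\ 0 & 0 & 1 & 0 \\ 0 & 1 & 0 & 0 \\ 1 & 0 & 0 & 0 \end{pmatrix}.
M = (-3)*rho(e_{1}) + (\frac{3}{2})*rho(e_{4}) + (-\frac{9}{2})*rho(e_{12}), summed entrywise:
Answer: \begin{pmatrix} -3 & 0 & \frac{3}{2} & - \frac{9}{2} \\ 0 & -3 & - \frac{9}{2} & - \frac{3}{2} \\ - \frac{3}{2} & - \frac{9}{2} & 3 & 0 \\ - \frac{9}{2} & \frac{3}{2} & 0 & 3 \end{pmatrix}


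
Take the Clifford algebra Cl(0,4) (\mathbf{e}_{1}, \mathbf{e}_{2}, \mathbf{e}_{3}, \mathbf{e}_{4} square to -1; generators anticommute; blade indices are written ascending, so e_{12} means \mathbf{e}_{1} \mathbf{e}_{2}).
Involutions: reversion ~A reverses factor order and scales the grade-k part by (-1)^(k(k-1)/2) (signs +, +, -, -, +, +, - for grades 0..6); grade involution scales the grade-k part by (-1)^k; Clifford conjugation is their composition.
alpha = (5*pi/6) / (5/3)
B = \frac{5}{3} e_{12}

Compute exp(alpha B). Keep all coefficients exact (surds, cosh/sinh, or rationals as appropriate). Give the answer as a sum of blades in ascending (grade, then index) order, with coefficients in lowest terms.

B^2 = (\frac{5}{3})^2*(e_{12})^2 = \frac{25}{9}*(-1) = -\frac{25}{9} (a basis 2-blade squares to minus the product of its generators' squares).
B^2 = -\frac{25}{9} — since the square is negative, the closed form is circular: l = \frac{5}{3}, alpha*l = \frac{5 \pi}{6}, so exp(alpha B) = cos(\frac{5 \pi}{6}) + (sin(\frac{5 \pi}{6})/(\frac{5}{3}))*B = - \frac{\sqrt{3}}{2} + (\frac{3}{10})*B.
Answer: - \frac{\sqrt{3}}{2} + \frac{1}{2} e_{12}


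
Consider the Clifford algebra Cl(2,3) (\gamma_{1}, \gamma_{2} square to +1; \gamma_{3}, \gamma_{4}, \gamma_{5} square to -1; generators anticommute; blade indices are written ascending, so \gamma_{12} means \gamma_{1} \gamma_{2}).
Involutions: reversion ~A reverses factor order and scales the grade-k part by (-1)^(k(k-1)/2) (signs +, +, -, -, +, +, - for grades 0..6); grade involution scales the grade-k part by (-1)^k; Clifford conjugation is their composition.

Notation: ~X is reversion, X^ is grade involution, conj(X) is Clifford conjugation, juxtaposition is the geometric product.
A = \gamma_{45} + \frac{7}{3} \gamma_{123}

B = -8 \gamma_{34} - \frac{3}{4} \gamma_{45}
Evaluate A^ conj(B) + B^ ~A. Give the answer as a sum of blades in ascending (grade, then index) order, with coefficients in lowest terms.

first term: -\frac{3}{4} + 8 \gamma_{35} + \frac{56}{3} \gamma_{124} - \frac{7}{4} \gamma_{12345}
second term: -\frac{3}{4} - 8 \gamma_{35} + \frac{56}{3} \gamma_{124} + \frac{7}{4} \gamma_{12345}
Answer: -\frac{3}{2} + \frac{112}{3} \gamma_{124}


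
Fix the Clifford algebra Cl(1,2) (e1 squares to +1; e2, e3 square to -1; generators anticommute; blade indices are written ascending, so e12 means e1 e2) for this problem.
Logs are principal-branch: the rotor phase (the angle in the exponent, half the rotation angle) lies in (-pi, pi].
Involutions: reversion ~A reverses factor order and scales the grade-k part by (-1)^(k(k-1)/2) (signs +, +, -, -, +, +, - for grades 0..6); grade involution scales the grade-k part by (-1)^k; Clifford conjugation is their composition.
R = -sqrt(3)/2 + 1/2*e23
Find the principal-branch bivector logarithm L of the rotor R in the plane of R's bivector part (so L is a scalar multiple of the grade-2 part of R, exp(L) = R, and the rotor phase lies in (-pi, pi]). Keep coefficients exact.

The scalar part of R is -sqrt(3)/2, which fixes the principal-branch rotor phase; the unit plane is then the bivector part divided by the sine of that phase, and L is that plane scaled by the phase.
Concretely: cos(phase) = -sqrt(3)/2 gives phase = ±5*pi/6, and since phase/sin(phase) is even the sign is immaterial: L = (phase/sin(phase)) * <R>_2 = (5*pi/3) * <R>_2.
Answer: 5*pi/6*e23


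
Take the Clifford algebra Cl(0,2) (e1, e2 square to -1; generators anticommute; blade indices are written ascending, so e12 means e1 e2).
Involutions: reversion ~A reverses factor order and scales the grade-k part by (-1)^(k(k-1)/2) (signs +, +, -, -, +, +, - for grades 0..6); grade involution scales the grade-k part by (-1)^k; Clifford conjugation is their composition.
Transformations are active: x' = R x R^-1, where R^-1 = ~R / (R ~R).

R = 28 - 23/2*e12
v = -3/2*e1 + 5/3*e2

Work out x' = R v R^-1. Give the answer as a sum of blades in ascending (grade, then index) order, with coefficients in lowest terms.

~R = 28 + 23/2*e12, and R ~R = 3665/4, so R^-1 = ~R / (3665/4).
R v = -137/6*e1 + 767/12*e2
Answer: 2297/21990*e1 + 8209/3665*e2


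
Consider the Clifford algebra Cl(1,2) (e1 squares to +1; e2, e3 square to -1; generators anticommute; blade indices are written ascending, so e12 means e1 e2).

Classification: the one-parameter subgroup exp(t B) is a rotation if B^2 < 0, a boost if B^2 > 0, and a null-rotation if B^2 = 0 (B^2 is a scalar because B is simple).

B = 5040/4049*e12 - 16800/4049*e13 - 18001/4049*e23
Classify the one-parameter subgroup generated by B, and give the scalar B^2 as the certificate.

B^2 term by term: the squares give (5040/4049)^2*(e12)^2 + (-16800/4049)^2*(e13)^2 + (-18001/4049)^2*(e23)^2 = 25401600/16394401*(+1) + 282240000/16394401*(+1) + 324036001/16394401*(-1) = -1 (each basis 2-blade squares to minus the product of its generators' squares); cross terms between blades sharing an index anticommute and cancel. So B^2 = -1.
Answer: rotation, certificate B^2 = -1. The scalar -1 is the complete invariant here: its sign names the subgroup type.


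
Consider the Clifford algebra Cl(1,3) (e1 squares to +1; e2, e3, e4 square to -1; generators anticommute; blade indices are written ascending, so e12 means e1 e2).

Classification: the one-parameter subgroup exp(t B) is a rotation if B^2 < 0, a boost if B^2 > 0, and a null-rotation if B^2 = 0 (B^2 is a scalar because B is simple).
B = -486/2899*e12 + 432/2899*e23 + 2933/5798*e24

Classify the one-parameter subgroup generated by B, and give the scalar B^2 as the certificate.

B^2 term by term: the squares give (-486/2899)^2*(e12)^2 + (432/2899)^2*(e23)^2 + (2933/5798)^2*(e24)^2 = 236196/8404201*(+1) + 186624/8404201*(-1) + 8602489/33616804*(-1) = -1/4 (each basis 2-blade squares to minus the product of its generators' squares); cross terms between blades sharing an index anticommute and cancel. So B^2 = -1/4.
Answer: rotation, certificate B^2 = -1/4. The class reads off the invariant scalar -1/4 directly.


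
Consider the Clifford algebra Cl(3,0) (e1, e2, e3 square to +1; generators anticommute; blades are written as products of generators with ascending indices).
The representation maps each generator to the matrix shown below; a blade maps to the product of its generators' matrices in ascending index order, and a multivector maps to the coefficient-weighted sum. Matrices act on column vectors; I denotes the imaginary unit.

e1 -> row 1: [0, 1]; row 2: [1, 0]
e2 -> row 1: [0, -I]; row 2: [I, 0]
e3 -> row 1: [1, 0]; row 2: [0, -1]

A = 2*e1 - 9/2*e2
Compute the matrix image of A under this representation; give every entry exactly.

M = (2)*rho(e1) + (-9/2)*rho(e2), summed entrywise:
Answer: row 1: [0, 2 + 9*I/2]; row 2: [2 - 9*I/2, 0]


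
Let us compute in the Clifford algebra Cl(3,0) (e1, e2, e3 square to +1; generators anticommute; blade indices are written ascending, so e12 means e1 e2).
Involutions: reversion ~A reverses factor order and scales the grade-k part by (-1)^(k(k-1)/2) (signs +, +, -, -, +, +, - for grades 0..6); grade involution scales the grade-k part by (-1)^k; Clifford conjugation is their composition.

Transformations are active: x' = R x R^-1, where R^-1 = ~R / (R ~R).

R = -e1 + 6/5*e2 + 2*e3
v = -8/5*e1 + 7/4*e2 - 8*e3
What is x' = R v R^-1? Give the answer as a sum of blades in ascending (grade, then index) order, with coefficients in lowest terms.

~R = -e1 + 6/5*e2 + 2*e3, and R ~R = 161/25, so R^-1 = ~R / (161/25).
R v = -123/10 + 17/100*e12 + 56/5*e13 - 131/10*e23
Answer: 4363/805*e1 - 4079/644*e2 + 58/161*e3


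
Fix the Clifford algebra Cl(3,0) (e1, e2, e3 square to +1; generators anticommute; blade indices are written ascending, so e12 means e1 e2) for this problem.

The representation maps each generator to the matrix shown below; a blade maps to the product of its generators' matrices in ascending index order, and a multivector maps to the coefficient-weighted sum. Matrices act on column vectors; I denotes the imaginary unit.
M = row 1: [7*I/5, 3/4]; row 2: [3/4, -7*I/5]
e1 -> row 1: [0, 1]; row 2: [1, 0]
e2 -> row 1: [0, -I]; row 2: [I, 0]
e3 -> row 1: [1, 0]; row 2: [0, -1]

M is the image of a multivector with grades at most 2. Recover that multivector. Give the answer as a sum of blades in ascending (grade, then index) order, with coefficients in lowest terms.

Method: 1, rho(e1), rho(e2), rho(e3) form a trace-orthogonal basis of the 2x2 complex matrices (tr(X Y) = 2 if X = Y, else 0), so M = m0*1 + m1*rho(e1) + m2*rho(e2) + m3*rho(e3) with m0 = tr(M)/2 = 0, m1 = tr(M rho(e1))/2 = 3/4, m2 = tr(M rho(e2))/2 = 0, m3 = tr(M rho(e3))/2 = 7*I/5.
Multiplying table entries, the bivector images are rho(e12) = I*rho(e3), rho(e13) = -I*rho(e2), rho(e23) = I*rho(e1); with real blade coefficients the real parts of m0..m3 are the coefficients of 1, e1, e2, e3 and the imaginary parts give the bivectors (e23: Im m1, e13: -Im m2, e12: Im m3).
Answer: 3/4*e1 + 7/5*e12


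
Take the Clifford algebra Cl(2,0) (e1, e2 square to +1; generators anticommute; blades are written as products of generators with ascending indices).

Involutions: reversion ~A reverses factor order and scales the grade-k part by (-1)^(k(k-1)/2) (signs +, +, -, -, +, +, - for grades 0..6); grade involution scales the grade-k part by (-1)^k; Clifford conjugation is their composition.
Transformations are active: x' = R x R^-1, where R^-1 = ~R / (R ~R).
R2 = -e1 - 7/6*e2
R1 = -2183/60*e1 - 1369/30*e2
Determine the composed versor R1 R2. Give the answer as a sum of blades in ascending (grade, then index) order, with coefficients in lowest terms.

Distribute over the terms of R1 (each basis-blade product reordered to ascending indices, repeated generators contracted through their squares):
(-2183/60*e1) R2 = 2183/60 + 15281/360*e1 e2
(-1369/30*e2) R2 = 9583/180 - 1369/30*e1 e2
Summing the partial products and collecting blades:
Answer: 4033/45 - 1147/360*e1 e2


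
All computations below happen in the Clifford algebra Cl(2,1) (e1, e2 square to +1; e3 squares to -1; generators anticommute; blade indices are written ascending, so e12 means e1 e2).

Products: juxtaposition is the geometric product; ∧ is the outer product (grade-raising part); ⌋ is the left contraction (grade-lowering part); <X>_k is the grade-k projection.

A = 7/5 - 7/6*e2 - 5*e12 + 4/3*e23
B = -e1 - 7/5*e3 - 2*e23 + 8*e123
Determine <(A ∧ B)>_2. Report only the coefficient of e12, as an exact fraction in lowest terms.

step 1: -7/5*e1 - 49/25*e3 - 7/6*e12 - 7/6*e23 + 253/15*e123
step 2: -7/6*e12 - 7/6*e23
Answer: -7/6


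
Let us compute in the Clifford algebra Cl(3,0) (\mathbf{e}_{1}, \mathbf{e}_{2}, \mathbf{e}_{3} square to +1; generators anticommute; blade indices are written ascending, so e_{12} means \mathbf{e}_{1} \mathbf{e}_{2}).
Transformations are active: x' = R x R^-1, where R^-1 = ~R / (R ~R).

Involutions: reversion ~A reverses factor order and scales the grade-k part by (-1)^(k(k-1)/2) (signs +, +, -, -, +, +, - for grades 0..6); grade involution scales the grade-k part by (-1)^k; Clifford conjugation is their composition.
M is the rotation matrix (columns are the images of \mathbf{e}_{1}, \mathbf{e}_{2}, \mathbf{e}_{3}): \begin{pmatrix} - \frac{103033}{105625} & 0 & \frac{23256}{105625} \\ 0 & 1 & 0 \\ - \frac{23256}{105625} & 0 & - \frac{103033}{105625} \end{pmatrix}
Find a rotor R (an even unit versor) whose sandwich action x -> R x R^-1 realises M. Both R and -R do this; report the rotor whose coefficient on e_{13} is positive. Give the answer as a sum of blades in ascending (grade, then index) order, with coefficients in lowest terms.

Method: write R = a + b12*e_{12} + b13*e_{13} + b23*e_{23} with a^2 + b12^2 + b13^2 + b23^2 = 1 (so R^-1 = ~R). Expanding the columns R e_j ~R gives tr M = 4a^2 - 1 and, from the antisymmetric part, M21 - M12 = -4a*b12, M13 - M31 = 4a*b13, M32 - M23 = -4a*b23.
Here tr M = -\frac{100441}{105625}, so a^2 = (1 + tr M)/4 = \frac{1296}{105625} and a = ±\frac{36}{325}. Taking a = \frac{36}{325}: M21 - M12 = 0, M13 - M31 = \frac{46512}{105625}, M32 - M23 = 0, giving b12 = 0, b13 = \frac{323}{325}, b23 = 0, i.e. R = \frac{36}{325} + \frac{323}{325} e_{13}.
Its e_{13} coefficient is already positive.
Answer: \frac{36}{325} + \frac{323}{325} e_{13}. Why the constraint matters: R and -R act identically through the sandwich — M has trace -\frac{100441}{105625} either way — so only the sign condition on e_{13} picks one of the two preimages.


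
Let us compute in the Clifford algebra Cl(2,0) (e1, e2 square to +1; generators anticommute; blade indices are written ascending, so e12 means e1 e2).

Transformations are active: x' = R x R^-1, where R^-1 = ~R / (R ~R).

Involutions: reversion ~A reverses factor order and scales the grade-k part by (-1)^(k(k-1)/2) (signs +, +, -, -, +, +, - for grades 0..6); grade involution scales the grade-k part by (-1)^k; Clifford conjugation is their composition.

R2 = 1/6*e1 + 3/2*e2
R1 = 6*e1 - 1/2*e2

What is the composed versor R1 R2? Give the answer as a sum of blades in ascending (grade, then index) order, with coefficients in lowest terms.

Distribute over the terms of R1 (each basis-blade product reordered to ascending indices, repeated generators contracted through their squares):
(6*e1) R2 = 1 + 9*e12
(-1/2*e2) R2 = -3/4 + 1/12*e12
Summing the partial products and collecting blades:
Answer: 1/4 + 109/12*e12


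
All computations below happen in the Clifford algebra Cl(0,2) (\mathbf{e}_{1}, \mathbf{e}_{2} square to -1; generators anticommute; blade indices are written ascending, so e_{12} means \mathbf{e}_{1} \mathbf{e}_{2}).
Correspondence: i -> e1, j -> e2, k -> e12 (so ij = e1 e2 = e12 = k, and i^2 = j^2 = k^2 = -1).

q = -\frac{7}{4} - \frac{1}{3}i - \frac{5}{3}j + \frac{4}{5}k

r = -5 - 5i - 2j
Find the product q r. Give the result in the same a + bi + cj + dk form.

In blades: q = -\frac{7}{4} - \frac{1}{3} e_{1} - \frac{5}{3} e_{2} + \frac{4}{5} e_{12}, r = -5 - 5 e_{1} - 2 e_{2}.
Distribute q over r term by term (generator squares from the signature, products reordered to ascending indices): (-\frac{7}{4})*r = \frac{35}{4} + \frac{35}{4} e_{1} + \frac{7}{2} e_{2}; (-\frac{1}{3} e_{1})*r = -\frac{5}{3} + \frac{5}{3} e_{1} + \frac{2}{3} e_{12}; (-\frac{5}{3} e_{2})*r = -\frac{10}{3} + \frac{25}{3} e_{2} - \frac{25}{3} e_{12}; (\frac{4}{5} e_{12})*r = \frac{8}{5} e_{1} - 4 e_{2} - 4 e_{12}.
Sum: \frac{15}{4} + \frac{721}{60} e_{1} + \frac{47}{6} e_{2} - \frac{35}{3} e_{12}; translating back through the correspondence:
Answer: \frac{15}{4} + \frac{721}{60}i + \frac{47}{6}j - \frac{35}{3}k


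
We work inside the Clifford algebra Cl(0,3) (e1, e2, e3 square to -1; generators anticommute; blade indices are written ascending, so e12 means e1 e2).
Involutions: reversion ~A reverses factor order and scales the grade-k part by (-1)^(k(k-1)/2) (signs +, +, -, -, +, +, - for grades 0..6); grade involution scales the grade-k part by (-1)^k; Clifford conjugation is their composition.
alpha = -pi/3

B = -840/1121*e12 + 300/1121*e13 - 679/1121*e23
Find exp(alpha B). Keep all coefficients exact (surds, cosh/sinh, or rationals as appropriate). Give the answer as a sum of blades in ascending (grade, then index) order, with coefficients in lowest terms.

B^2 term by term: the squares give (-840/1121)^2*(e12)^2 + (300/1121)^2*(e13)^2 + (-679/1121)^2*(e23)^2 = 705600/1256641*(-1) + 90000/1256641*(-1) + 461041/1256641*(-1) = -1 (each basis 2-blade squares to minus the product of its generators' squares); cross terms between blades sharing an index anticommute and cancel. So B^2 = -1.
B^2 = -1 — a negative square means the series sums to a rotation: l = 1, alpha*l = -pi/3, so exp(alpha B) = cos(-pi/3) + (sin(-pi/3)/1)*B = 1/2 + (-sqrt(3)/2)*B.
Answer: 1/2 + 420*sqrt(3)/1121*e12 - 150*sqrt(3)/1121*e13 + 679*sqrt(3)/2242*e23


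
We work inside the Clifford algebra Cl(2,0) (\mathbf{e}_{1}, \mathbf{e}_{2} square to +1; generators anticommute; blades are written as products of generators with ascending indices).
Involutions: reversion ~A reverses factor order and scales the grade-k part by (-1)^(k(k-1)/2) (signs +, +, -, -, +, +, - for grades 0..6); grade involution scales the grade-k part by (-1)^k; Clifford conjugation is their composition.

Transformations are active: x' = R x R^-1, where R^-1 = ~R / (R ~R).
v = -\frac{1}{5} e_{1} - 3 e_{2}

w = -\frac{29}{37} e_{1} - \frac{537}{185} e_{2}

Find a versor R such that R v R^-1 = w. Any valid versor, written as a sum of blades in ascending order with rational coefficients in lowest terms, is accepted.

Construction: equal norms (both \frac{226}{25}) license R = v + w = -\frac{182}{185} e_{1} - \frac{1092}{185} e_{2} — nothing changes along that direction, while (v - w)/2 changes sign, so v maps onto w.
Answer: -\frac{182}{185} e_{1} - \frac{1092}{185} e_{2}


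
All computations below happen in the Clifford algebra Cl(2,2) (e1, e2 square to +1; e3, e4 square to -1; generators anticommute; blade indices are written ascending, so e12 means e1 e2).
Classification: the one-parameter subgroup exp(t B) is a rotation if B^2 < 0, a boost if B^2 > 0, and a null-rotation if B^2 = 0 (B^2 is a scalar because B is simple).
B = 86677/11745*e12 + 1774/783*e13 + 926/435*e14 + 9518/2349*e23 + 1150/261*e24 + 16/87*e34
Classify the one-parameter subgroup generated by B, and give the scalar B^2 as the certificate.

B^2 term by term: the squares give (86677/11745)^2*(e12)^2 + (1774/783)^2*(e13)^2 + (926/435)^2*(e14)^2 + (9518/2349)^2*(e23)^2 + (1150/261)^2*(e24)^2 + (16/87)^2*(e34)^2 = 7512902329/137945025*(-1) + 3147076/613089*(+1) + 857476/189225*(+1) + 90592324/5517801*(+1) + 1322500/68121*(+1) + 256/7569*(-1) = -9 (each basis 2-blade squares to minus the product of its generators' squares); cross terms between blades sharing an index anticommute and cancel; the commuting (index-disjoint) pairs give grade-4 terms 2*c*c'*(blade product), which cancel blade by blade — e1234: 2773664/1021815 - 4080200/204363 + 17627336/1021815 = 0 — confirming B is simple. So B^2 = -9.
Answer: rotation, certificate B^2 = -9. The class reads off the invariant scalar -9 directly.


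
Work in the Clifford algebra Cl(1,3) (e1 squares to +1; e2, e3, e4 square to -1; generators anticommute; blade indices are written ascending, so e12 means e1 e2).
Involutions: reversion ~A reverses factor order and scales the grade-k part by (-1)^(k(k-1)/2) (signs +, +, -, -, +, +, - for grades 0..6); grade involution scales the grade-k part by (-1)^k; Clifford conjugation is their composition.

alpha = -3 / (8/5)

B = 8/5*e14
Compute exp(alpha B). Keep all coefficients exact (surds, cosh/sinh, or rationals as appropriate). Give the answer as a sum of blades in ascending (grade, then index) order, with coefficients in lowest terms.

B^2 = (8/5)^2*(e14)^2 = 64/25*(+1) = 64/25 (a basis 2-blade squares to minus the product of its generators' squares).
B^2 = 64/25 — hyperbolic case — the even/odd split gives cosh and sinh: l = 8/5, alpha*l = -3, so exp(alpha B) = cosh(-3) + (sinh(-3)/(8/5))*B = cosh(3) + (-5*sinh(3)/8)*B.
Answer: cosh(3) - sinh(3)*e14


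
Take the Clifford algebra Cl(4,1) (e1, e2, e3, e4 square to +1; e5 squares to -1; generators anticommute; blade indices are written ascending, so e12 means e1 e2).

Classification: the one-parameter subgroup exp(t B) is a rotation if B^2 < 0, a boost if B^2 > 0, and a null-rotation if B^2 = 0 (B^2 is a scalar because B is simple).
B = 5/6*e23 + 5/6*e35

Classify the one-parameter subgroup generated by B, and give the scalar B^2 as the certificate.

B^2 term by term: the squares give (5/6)^2*(e23)^2 + (5/6)^2*(e35)^2 = 25/36*(-1) + 25/36*(+1) = 0 (each basis 2-blade squares to minus the product of its generators' squares); cross terms between blades sharing an index anticommute and cancel. So B^2 = 0.
Answer: null-rotation, certificate B^2 = 0. The invariant at work: B^2 = 0 is unchanged by conjugation, hence its sign classifies the subgroup whatever basis B is written in.


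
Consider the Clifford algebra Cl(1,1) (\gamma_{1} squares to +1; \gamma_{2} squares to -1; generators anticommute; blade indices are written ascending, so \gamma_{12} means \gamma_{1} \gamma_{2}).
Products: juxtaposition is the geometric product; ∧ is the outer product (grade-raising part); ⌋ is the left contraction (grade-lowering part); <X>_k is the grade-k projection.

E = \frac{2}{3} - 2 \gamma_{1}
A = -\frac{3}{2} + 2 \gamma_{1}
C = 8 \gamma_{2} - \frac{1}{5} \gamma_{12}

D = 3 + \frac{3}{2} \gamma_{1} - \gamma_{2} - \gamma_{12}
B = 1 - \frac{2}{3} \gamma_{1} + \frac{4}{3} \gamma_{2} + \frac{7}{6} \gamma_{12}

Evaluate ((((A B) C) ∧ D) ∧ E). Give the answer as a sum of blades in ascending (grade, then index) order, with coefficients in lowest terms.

step 1: -\frac{17}{6} + 3 \gamma_{1} + \frac{1}{3} \gamma_{2} + \frac{11}{12} \gamma_{12}
step 2: -\frac{57}{20} - \frac{37}{5} \gamma_{1} - \frac{349}{15} \gamma_{2} + \frac{737}{30} \gamma_{12}
step 3: -\frac{171}{20} - \frac{1059}{40} \gamma_{1} - \frac{1339}{20} \gamma_{2} + \frac{2377}{20} \gamma_{12}
step 4: -\frac{57}{10} - \frac{11}{20} \gamma_{1} - \frac{1339}{30} \gamma_{2} - \frac{164}{3} \gamma_{12}
Answer: -\frac{57}{10} - \frac{11}{20} \gamma_{1} - \frac{1339}{30} \gamma_{2} - \frac{164}{3} \gamma_{12}


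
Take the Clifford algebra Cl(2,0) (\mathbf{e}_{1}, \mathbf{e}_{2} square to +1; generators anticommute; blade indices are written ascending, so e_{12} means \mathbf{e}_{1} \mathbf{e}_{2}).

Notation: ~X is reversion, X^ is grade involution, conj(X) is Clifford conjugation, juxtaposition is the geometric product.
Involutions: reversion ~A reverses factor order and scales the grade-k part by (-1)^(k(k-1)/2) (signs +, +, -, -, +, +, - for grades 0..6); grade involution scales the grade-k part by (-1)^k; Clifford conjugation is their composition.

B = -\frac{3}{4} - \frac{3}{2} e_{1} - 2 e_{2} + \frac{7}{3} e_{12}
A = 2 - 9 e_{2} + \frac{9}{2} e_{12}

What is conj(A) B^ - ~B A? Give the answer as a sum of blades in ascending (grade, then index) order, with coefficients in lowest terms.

first term: 27 - 27 e_{1} + 4 e_{2} - \frac{131}{24} e_{12}
second term: 27 + 27 e_{1} - 4 e_{2} + \frac{131}{24} e_{12}
Answer: -54 e_{1} + 8 e_{2} - \frac{131}{12} e_{12}


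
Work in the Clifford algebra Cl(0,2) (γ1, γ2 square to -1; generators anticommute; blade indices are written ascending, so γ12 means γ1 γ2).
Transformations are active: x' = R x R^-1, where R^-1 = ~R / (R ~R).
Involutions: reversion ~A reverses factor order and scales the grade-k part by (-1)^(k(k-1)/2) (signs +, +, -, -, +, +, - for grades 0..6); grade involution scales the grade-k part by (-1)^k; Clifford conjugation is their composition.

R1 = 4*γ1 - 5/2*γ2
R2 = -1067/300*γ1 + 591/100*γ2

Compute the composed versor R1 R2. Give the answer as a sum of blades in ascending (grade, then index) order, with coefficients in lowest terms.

Distribute over the terms of R1 (each basis-blade product reordered to ascending indices, repeated generators contracted through their squares):
(4*γ1) R2 = 1067/75 + 591/25*γ12
(-5/2*γ2) R2 = 591/40 - 1067/120*γ12
Summing the partial products and collecting blades:
Answer: 17401/600 + 8849/600*γ12


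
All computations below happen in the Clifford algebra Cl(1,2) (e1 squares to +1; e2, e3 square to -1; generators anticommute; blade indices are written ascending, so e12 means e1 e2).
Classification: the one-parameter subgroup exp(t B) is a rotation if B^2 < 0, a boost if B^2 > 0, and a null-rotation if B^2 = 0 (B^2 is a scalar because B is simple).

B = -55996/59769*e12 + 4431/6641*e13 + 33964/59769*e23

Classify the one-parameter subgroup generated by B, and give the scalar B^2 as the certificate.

B^2 term by term: the squares give (-55996/59769)^2*(e12)^2 + (4431/6641)^2*(e13)^2 + (33964/59769)^2*(e23)^2 = 3135552016/3572333361*(+1) + 19633761/44102881*(+1) + 1153553296/3572333361*(-1) = 1 (each basis 2-blade squares to minus the product of its generators' squares); cross terms between blades sharing an index anticommute and cancel. So B^2 = 1.
Answer: boost, certificate B^2 = 1. The invariant at work: B^2 = 1 is unchanged by conjugation, hence its sign classifies the subgroup whatever basis B is written in.


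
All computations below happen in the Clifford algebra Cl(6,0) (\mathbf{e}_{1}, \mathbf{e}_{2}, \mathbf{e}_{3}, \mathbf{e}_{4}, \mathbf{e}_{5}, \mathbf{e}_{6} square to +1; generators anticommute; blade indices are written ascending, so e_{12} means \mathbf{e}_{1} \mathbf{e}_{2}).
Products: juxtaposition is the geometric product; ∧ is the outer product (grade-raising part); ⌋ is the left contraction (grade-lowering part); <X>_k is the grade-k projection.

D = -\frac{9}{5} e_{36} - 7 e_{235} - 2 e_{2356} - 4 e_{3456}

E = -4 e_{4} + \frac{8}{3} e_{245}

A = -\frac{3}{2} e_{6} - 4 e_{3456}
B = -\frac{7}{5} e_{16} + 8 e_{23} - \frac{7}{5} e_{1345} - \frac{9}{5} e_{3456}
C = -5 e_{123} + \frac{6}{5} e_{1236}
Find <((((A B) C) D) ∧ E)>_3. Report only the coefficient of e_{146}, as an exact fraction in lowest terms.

step 1: \frac{36}{5} - \frac{21}{10} e_{1} + \frac{28}{5} e_{16} - 12 e_{236} - \frac{27}{10} e_{345} + \frac{28}{5} e_{1345} + 32 e_{2456} + \frac{21}{10} e_{13456}
step 2: -\frac{72}{5} e_{1} + 60 e_{16} + \frac{189}{50} e_{23} - 36 e_{123} + \frac{637}{25} e_{236} - \frac{763}{25} e_{245} + \frac{216}{25} e_{1236} + \frac{27}{2} e_{1245} + \frac{192}{5} e_{1345} + \frac{861}{50} e_{2456} - \frac{81}{25} e_{12456} - 160 e_{13456}
step 3: 640 e_{1} + \frac{5733}{125} e_{2} - \frac{49}{2} e_{5} + \frac{1944}{125} e_{12} + 108 e_{13} - \frac{6732}{25} e_{15} + \frac{768}{5} e_{16} - \frac{1722}{25} e_{23} - \frac{1701}{250} e_{26} + \frac{6202}{25} e_{34} - \frac{854}{5} e_{56} + \frac{324}{25} e_{123} + \frac{2944}{5} e_{124} + \frac{324}{5} e_{126} - \frac{5049}{50} e_{134} + \frac{648}{25} e_{136} - 288 e_{145} - \frac{3312}{25} e_{156} - \frac{3052}{25} e_{236} + \frac{2548}{25} e_{245} + \frac{9079}{50} e_{346} + \frac{1104}{5} e_{1235} + 54 e_{1236} + \frac{864}{25} e_{1245} + \frac{5984}{5} e_{1246} + 240 e_{1345} - \frac{1242}{25} e_{1346} - \frac{1728}{25} e_{1456} + \frac{7749}{250} e_{2345} - \frac{378}{25} e_{2456} - \frac{729}{125} e_{12345} + \frac{2244}{5} e_{12356} + 144 e_{12456} + \frac{288}{5} e_{13456} + \frac{6867}{125} e_{23456} - \frac{243}{10} e_{123456}
step 4: -2560 e_{14} - \frac{22932}{125} e_{24} - 98 e_{45} - \frac{7776}{125} e_{124} - 432 e_{134} - \frac{26928}{25} e_{145} + \frac{3072}{5} e_{146} + \frac{6888}{25} e_{234} - \frac{3402}{125} e_{246} + \frac{3416}{5} e_{456} - \frac{1296}{25} e_{1234} + \frac{5120}{3} e_{1245} + \frac{1296}{5} e_{1246} + \frac{2592}{25} e_{1346} + \frac{13248}{25} e_{1456} - \frac{12208}{25} e_{2346} + \frac{2976}{5} e_{12345} + 216 e_{12346} - \frac{2048}{5} e_{12456} - \frac{43152}{25} e_{123456}
step 5: -\frac{7776}{125} e_{124} - 432 e_{134} - \frac{26928}{25} e_{145} + \frac{3072}{5} e_{146} + \frac{6888}{25} e_{234} - \frac{3402}{125} e_{246} + \frac{3416}{5} e_{456}
Answer: \frac{3072}{5}


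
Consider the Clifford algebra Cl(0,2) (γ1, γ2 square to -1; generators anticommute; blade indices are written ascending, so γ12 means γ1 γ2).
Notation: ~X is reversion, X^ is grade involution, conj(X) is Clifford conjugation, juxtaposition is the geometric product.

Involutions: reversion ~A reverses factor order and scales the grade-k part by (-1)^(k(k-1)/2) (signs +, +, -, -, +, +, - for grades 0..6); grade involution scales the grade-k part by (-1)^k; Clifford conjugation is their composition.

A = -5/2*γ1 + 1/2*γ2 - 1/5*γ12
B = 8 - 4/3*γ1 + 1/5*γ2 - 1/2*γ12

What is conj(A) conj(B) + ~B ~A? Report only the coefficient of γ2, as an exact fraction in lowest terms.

first term: -53/15 + 1979/100*γ1 - 299/60*γ2 + 53/30*γ12
second term: -53/15 - 2021/100*γ1 + 181/60*γ2 + 43/30*γ12
Answer: -59/30


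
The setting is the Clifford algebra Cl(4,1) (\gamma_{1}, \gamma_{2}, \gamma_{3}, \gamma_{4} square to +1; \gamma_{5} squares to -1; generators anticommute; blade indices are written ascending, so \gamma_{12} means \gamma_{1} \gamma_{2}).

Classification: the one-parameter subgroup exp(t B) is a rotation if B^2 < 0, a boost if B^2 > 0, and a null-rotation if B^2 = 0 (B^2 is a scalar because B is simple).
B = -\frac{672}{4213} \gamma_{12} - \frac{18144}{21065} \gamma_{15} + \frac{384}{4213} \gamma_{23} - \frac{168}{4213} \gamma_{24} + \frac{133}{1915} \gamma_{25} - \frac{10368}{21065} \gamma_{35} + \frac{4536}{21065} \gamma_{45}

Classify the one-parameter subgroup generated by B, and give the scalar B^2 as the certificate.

B^2 term by term: the squares give (-\frac{672}{4213})^2*(\gamma_{12})^2 + (-\frac{18144}{21065})^2*(\gamma_{15})^2 + (\frac{384}{4213})^2*(\gamma_{23})^2 + (-\frac{168}{4213})^2*(\gamma_{24})^2 + (\frac{133}{1915})^2*(\gamma_{25})^2 + (-\frac{10368}{21065})^2*(\gamma_{35})^2 + (\frac{4536}{21065})^2*(\gamma_{45})^2 = \frac{451584}{17749369}*(-1) + \frac{329204736}{443734225}*(+1) + \frac{147456}{17749369}*(-1) + \frac{28224}{17749369}*(-1) + \frac{17689}{3667225}*(+1) + \frac{107495424}{443734225}*(+1) + \frac{20575296}{443734225}*(+1) = 1 (each basis 2-blade squares to minus the product of its generators' squares); cross terms between blades sharing an index anticommute and cancel; the commuting (index-disjoint) pairs give grade-4 terms 2*c*c'*(blade product), which cancel blade by blade — \gamma_{1235}: \frac{13934592}{88746845} - \frac{13934592}{88746845} = 0; \gamma_{1245}: -\frac{6096384}{88746845} + \frac{6096384}{88746845} = 0; \gamma_{2345}: \frac{3483648}{88746845} - \frac{3483648}{88746845} = 0 — confirming B is simple. So B^2 = 1.
Answer: boost, certificate B^2 = 1. Because 1 is invariant under every versor sandwich, the classification follows from its sign alone.


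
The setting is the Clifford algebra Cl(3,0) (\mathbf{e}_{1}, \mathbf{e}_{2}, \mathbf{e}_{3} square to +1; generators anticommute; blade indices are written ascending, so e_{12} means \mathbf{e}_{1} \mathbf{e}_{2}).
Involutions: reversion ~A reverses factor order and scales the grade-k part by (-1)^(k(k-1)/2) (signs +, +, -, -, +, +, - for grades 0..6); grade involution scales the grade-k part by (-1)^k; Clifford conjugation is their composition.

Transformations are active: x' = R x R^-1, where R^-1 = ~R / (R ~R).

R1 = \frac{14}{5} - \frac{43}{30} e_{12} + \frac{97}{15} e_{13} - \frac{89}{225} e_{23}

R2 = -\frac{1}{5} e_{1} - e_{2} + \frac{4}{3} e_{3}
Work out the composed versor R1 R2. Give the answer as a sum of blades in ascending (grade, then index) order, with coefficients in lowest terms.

Distribute over the terms of R2 (each basis-blade product reordered to ascending indices, repeated generators contracted through their squares):
R1 (-\frac{1}{5} e_{1}) = -\frac{14}{25} e_{1} - \frac{43}{150} e_{2} + \frac{97}{75} e_{3} + \frac{89}{1125} e_{123}
R1 (-e_{2}) = \frac{43}{30} e_{1} - \frac{14}{5} e_{2} - \frac{89}{225} e_{3} + \frac{97}{15} e_{123}
R1 (\frac{4}{3} e_{3}) = \frac{388}{45} e_{1} - \frac{356}{675} e_{2} + \frac{56}{15} e_{3} - \frac{86}{45} e_{123}
Summing the partial products and collecting blades:
Answer: \frac{4273}{450} e_{1} - \frac{4879}{1350} e_{2} + \frac{1042}{225} e_{3} + \frac{1738}{375} e_{123}


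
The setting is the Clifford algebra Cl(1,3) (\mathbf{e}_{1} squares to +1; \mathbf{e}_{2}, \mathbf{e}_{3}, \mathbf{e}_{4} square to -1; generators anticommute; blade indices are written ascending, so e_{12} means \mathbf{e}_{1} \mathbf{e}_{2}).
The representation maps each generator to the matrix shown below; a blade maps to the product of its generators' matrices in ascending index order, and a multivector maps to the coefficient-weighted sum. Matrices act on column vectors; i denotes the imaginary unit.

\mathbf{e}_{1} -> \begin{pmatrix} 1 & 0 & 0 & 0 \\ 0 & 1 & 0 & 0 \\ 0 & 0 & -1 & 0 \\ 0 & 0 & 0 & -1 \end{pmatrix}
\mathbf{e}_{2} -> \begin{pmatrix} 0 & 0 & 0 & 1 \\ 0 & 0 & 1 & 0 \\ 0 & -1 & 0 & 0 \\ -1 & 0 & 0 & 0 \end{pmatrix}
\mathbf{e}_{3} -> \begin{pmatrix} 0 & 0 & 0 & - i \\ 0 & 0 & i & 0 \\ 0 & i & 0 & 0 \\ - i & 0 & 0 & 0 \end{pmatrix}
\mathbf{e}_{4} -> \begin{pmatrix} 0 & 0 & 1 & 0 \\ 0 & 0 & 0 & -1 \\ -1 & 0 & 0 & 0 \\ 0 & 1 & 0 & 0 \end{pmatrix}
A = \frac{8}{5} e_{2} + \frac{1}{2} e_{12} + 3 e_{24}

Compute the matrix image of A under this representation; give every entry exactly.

Bivector images (products of the table entries): rho(e_{12}) = rho(\mathbf{e}_{1})rho(\mathbf{e}_{2}) = \begin{pmatrix} 0 & 0 & 0 & 1 \\ 0 & 0 & 1 & 0 \\ 0 & 1 & 0 & 0 \\ 1 & 0 & 0 & 0 \end{pmatrix}; rho(e_{24}) = rho(\mathbf{e}_{2})rho(\mathbf{e}_{4}) = \begin{pmatrix} 0 & 1 & 0 & 0 \\ -1 & 0 & 0 & 0 \\ 0 & 0 & 0 & 1 \\ 0 & 0 & -1 & 0 \end{pmatrix}.
M = (\frac{8}{5})*rho(e_{2}) + (\frac{1}{2})*rho(e_{12}) + (3)*rho(e_{24}), summed entrywise:
Answer: \begin{pmatrix} 0 & 3 & 0 & \frac{21}{10} \\ -3 & 0 & \frac{21}{10} & 0 \\ 0 & - \frac{11}{10} & 0 & 3 \\ - \frac{11}{10} & 0 & -3 & 0 \end{pmatrix}


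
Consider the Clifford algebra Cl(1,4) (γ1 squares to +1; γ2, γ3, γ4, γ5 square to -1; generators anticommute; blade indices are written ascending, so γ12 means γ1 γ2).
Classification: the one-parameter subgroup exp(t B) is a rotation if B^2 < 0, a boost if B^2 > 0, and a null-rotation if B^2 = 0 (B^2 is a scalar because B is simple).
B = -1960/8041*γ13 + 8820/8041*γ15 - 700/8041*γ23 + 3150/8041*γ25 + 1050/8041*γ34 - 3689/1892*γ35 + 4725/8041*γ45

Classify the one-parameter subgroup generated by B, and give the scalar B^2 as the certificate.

B^2 term by term: the squares give (-1960/8041)^2*(γ13)^2 + (8820/8041)^2*(γ15)^2 + (-700/8041)^2*(γ23)^2 + (3150/8041)^2*(γ25)^2 + (1050/8041)^2*(γ34)^2 + (-3689/1892)^2*(γ35)^2 + (4725/8041)^2*(γ45)^2 = 3841600/64657681*(+1) + 77792400/64657681*(+1) + 490000/64657681*(-1) + 9922500/64657681*(-1) + 1102500/64657681*(-1) + 13608721/3579664*(-1) + 22325625/64657681*(-1) = -49/16 (each basis 2-blade squares to minus the product of its generators' squares); cross terms between blades sharing an index anticommute and cancel; the commuting (index-disjoint) pairs give grade-4 terms 2*c*c'*(blade product), which cancel blade by blade — γ1235: 12348000/64657681 - 12348000/64657681 = 0; γ1345: -18522000/64657681 + 18522000/64657681 = 0; γ2345: -6615000/64657681 + 6615000/64657681 = 0 — confirming B is simple. So B^2 = -49/16.
Answer: rotation, certificate B^2 = -49/16. Check the certificate: B^2 = -49/16, and that sign is decisive whatever form B takes.


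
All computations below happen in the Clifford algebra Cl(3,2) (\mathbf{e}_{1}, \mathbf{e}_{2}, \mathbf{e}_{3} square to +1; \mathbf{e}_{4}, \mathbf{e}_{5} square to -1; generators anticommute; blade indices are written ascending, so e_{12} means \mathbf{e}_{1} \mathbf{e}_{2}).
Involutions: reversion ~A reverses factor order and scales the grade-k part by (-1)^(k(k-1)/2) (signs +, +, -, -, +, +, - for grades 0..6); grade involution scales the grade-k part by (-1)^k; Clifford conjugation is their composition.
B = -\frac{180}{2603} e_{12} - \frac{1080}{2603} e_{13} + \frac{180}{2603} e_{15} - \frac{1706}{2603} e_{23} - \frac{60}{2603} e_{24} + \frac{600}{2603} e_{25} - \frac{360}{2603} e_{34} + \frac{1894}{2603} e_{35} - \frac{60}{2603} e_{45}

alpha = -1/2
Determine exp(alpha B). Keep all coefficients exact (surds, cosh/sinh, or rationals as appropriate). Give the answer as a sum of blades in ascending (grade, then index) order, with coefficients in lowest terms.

B^2 term by term: the squares give (-\frac{180}{2603})^2*(e_{12})^2 + (-\frac{1080}{2603})^2*(e_{13})^2 + (\frac{180}{2603})^2*(e_{15})^2 + (-\frac{1706}{2603})^2*(e_{23})^2 + (-\frac{60}{2603})^2*(e_{24})^2 + (\frac{600}{2603})^2*(e_{25})^2 + (-\frac{360}{2603})^2*(e_{34})^2 + (\frac{1894}{2603})^2*(e_{35})^2 + (-\frac{60}{2603})^2*(e_{45})^2 = \frac{32400}{6775609}*(-1) + \frac{1166400}{6775609}*(-1) + \frac{32400}{6775609}*(+1) + \frac{2910436}{6775609}*(-1) + \frac{3600}{6775609}*(+1) + \frac{360000}{6775609}*(+1) + \frac{129600}{6775609}*(+1) + \frac{3587236}{6775609}*(+1) + \frac{3600}{6775609}*(-1) = 0 (each basis 2-blade squares to minus the product of its generators' squares); cross terms between blades sharing an index anticommute and cancel; the commuting (index-disjoint) pairs give grade-4 terms 2*c*c'*(blade product), which cancel blade by blade — e_{1234}: \frac{129600}{6775609} - \frac{129600}{6775609} = 0; e_{1235}: -\frac{681840}{6775609} + \frac{1296000}{6775609} - \frac{614160}{6775609} = 0; e_{1245}: \frac{21600}{6775609} - \frac{21600}{6775609} = 0; e_{1345}: \frac{129600}{6775609} - \frac{129600}{6775609} = 0; e_{2345}: \frac{204720}{6775609} + \frac{227280}{6775609} - \frac{432000}{6775609} = 0 — confirming B is simple. So B^2 = 0.
B^2 = 0, so the series closes: exp(alpha B) = 1 + alpha B (parabolic case).
Answer: 1 + \frac{90}{2603} e_{12} + \frac{540}{2603} e_{13} - \frac{90}{2603} e_{15} + \frac{853}{2603} e_{23} + \frac{30}{2603} e_{24} - \frac{300}{2603} e_{25} + \frac{180}{2603} e_{34} - \frac{947}{2603} e_{35} + \frac{30}{2603} e_{45}


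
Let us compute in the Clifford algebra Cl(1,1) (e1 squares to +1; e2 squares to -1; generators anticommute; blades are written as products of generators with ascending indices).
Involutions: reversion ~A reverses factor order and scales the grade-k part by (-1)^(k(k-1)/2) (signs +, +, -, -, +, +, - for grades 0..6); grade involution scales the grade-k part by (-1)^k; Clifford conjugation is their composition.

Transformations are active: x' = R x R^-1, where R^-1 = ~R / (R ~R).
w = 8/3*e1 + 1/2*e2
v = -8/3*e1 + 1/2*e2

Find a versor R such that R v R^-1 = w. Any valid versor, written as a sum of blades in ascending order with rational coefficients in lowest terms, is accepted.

R = v + w = e2 works: the equal norms (247/36) guarantee its sandwich swaps v into w.
Answer: e2
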